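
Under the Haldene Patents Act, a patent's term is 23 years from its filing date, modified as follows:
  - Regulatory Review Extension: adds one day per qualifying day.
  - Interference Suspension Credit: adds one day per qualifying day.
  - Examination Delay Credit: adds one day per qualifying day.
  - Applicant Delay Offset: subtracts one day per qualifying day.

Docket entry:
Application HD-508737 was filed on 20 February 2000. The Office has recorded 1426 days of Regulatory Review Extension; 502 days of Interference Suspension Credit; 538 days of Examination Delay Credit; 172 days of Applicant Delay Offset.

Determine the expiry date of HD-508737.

2029-06-02

Base term: filing date + 23 years → 20 February 2023.
Regulatory Review Extension: +1426 days → 16 January 2027.
Interference Suspension Credit: +502 days → 1 June 2028.
Examination Delay Credit: +538 days → 21 November 2029.
Applicant Delay Offset: −172 days → 2 June 2029.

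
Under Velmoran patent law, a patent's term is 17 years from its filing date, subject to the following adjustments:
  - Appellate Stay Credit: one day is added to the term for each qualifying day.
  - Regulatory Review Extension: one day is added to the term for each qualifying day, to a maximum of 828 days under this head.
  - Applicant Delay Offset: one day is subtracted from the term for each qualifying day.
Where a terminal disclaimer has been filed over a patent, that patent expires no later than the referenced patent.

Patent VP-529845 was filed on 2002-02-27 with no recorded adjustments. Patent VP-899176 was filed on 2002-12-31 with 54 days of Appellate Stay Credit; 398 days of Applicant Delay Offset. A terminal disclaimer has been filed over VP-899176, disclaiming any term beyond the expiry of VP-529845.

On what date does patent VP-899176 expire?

January 21, 2019

Natural term of VP-899176:
  Base: filing + 17 years → 31 December 2019.
  Appellate Stay Credit: +54 days → 23 February 2020.
  Applicant Delay Offset: −398 days → 21 January 2019.
Expiry of referenced patent VP-529845:
  Base: filing + 17 years → 27 February 2019.
Terminal disclaimer: VP-899176 expires on the earlier of 21 January 2019 and 27 February 2019.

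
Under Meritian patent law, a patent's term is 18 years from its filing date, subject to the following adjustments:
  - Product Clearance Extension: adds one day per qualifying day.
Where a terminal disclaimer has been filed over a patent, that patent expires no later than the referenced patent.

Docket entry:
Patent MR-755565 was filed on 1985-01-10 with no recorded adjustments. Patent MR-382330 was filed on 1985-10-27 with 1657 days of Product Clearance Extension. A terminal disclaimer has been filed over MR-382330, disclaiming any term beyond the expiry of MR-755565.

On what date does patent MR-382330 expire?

2003-01-10

Natural term of MR-382330:
  Base: filing + 18 years → 27 October 2003.
  Product Clearance Extension: +1657 days → 10 May 2008.
Expiry of referenced patent MR-755565:
  Base: filing + 18 years → 10 January 2003.
Terminal disclaimer: MR-382330 expires on the earlier of 10 May 2008 and 10 January 2003.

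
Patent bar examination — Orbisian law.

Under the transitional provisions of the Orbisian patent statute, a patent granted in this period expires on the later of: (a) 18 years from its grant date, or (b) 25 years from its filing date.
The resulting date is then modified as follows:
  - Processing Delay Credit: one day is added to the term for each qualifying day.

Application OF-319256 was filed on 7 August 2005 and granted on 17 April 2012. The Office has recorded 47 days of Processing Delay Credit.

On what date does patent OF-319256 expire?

(a) grant + 18 years → 17 April 2030.
(b) filing + 25 years → 7 August 2030.
Later of the two: 7 August 2030.
Processing Delay Credit: +47 days → 23 September 2030.

2030-09-23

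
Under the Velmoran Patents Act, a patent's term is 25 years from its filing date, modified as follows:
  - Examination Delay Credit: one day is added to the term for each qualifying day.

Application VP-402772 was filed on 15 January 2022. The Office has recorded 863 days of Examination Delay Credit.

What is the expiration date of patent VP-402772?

Base term: filing date + 25 years → 15 January 2047.
Examination Delay Credit: +863 days → 27 May 2049.

2049-05-27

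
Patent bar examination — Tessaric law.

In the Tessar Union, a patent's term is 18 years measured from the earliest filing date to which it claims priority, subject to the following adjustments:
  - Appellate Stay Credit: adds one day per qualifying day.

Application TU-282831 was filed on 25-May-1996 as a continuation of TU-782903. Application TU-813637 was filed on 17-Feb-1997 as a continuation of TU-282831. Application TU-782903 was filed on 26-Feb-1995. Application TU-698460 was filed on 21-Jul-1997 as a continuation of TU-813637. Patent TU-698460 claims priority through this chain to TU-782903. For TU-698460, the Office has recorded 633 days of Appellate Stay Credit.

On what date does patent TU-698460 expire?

2014-11-21

Earliest priority filing: 26 February 1995.
Base term: 26 February 1995 + 18 years → 26 February 2013.
Appellate Stay Credit: +633 days → 21 November 2014.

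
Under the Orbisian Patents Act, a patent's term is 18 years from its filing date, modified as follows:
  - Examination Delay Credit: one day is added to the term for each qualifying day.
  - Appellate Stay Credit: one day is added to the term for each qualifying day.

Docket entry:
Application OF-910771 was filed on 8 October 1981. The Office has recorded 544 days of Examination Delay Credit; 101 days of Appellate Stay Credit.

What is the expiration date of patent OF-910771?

July 14, 2001

Base term: filing date + 18 years → 8 October 1999.
Examination Delay Credit: +544 days → 4 April 2001.
Appellate Stay Credit: +101 days → 14 July 2001.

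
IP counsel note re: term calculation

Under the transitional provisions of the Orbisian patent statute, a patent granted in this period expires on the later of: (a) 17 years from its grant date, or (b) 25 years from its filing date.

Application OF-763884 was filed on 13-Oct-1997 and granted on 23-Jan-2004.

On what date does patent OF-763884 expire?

(a) grant + 17 years → 23 January 2021.
(b) filing + 25 years → 13 October 2022.
Later of the two: 13 October 2022.

October 13, 2022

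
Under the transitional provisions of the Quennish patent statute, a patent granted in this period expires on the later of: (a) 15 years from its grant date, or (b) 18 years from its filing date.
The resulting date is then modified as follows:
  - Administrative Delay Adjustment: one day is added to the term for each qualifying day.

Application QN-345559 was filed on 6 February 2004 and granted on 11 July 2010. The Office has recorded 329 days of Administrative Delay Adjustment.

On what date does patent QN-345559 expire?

(a) grant + 15 years → 11 July 2025.
(b) filing + 18 years → 6 February 2022.
Later of the two: 11 July 2025.
Administrative Delay Adjustment: +329 days → 5 June 2026.

2026-06-05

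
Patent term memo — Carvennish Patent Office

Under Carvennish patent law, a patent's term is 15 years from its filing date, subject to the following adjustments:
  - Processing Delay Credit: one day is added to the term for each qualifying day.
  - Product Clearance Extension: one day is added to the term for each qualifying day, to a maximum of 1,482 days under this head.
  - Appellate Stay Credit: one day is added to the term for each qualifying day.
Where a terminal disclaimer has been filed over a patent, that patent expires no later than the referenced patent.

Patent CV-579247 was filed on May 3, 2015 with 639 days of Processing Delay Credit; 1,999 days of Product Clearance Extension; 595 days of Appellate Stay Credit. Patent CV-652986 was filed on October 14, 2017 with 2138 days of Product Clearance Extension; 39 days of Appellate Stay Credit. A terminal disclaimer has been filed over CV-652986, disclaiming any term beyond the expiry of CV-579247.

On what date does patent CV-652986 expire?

Natural term of CV-652986:
  Base: filing + 15 years → 14 October 2032.
  Product Clearance Extension: 2138 days claimed exceeds the 1482-day cap, so +1482 days → 4 November 2036.
  Appellate Stay Credit: +39 days → 13 December 2036.
Expiry of referenced patent CV-579247:
  Base: filing + 15 years → 3 May 2030.
  Processing Delay Credit: +639 days → 1 February 2032.
  Product Clearance Extension: 1999 days claimed exceeds the 1482-day cap, so +1482 days → 22 February 2036.
  Appellate Stay Credit: +595 days → 9 October 2037.
Terminal disclaimer: CV-652986 expires on the earlier of 13 December 2036 and 9 October 2037.

December 13, 2036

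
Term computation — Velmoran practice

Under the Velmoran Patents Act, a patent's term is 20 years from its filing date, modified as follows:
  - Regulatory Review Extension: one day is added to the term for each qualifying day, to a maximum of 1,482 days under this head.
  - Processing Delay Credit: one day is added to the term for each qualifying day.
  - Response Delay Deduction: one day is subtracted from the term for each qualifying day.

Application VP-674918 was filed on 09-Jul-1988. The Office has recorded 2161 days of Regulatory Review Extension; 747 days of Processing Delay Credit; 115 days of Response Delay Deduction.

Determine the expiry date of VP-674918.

April 23, 2014

Base term: filing date + 20 years → 9 July 2008.
Regulatory Review Extension: 2161 days claimed exceeds the 1482-day cap, so +1482 days → 30 July 2012.
Processing Delay Credit: +747 days → 16 August 2014.
Response Delay Deduction: −115 days → 23 April 2014.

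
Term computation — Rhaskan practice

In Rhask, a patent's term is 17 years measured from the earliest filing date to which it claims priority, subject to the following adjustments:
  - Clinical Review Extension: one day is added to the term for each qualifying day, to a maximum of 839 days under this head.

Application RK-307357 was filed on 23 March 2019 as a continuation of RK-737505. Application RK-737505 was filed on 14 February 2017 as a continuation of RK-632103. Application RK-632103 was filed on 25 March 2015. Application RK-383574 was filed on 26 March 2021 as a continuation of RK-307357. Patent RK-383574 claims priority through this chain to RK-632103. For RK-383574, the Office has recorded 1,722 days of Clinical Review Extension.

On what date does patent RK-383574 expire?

2034-07-12

Earliest priority filing: 25 March 2015.
Base term: 25 March 2015 + 17 years → 25 March 2032.
Clinical Review Extension: 1722 days claimed exceeds the 839-day cap, so +839 days → 12 July 2034.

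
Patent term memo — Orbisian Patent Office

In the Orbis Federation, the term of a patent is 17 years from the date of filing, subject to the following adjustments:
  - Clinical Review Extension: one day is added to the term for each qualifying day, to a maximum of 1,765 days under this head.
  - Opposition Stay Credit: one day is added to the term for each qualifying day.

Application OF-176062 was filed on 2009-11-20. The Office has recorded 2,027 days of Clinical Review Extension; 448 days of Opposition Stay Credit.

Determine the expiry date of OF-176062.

Base term: filing date + 17 years → 20 November 2026.
Clinical Review Extension: 2027 days claimed exceeds the 1765-day cap, so +1765 days → 20 September 2031.
Opposition Stay Credit: +448 days → 11 December 2032.

December 11, 2032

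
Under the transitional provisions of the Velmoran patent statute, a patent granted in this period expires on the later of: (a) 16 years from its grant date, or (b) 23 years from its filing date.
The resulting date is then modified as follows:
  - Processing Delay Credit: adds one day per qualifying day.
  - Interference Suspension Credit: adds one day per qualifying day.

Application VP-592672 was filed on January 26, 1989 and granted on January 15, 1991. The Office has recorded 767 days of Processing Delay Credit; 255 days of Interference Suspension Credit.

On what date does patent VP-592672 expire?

(a) grant + 16 years → 15 January 2007.
(b) filing + 23 years → 26 January 2012.
Later of the two: 26 January 2012.
Processing Delay Credit: +767 days → 3 March 2014.
Interference Suspension Credit: +255 days → 13 November 2014.

2014-11-13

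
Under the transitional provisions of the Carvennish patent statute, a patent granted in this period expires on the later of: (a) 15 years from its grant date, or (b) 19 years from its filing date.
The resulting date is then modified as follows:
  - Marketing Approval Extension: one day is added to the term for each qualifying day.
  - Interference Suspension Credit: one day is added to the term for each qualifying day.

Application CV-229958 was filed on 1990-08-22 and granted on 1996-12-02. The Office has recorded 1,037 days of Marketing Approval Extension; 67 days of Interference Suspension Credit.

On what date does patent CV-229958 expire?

(a) grant + 15 years → 2 December 2011.
(b) filing + 19 years → 22 August 2009.
Later of the two: 2 December 2011.
Marketing Approval Extension: +1037 days → 4 October 2014.
Interference Suspension Credit: +67 days → 10 December 2014.

December 10, 2014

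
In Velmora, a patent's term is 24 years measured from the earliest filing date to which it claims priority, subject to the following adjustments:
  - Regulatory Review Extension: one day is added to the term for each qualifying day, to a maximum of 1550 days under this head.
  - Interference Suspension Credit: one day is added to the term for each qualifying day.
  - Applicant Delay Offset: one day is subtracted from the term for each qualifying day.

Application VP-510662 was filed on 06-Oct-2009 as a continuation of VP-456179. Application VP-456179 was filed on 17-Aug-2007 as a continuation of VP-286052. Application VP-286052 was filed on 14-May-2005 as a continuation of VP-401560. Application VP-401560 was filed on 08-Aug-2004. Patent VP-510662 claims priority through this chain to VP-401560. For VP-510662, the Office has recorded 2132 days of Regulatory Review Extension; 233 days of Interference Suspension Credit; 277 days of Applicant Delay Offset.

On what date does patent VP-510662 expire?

September 22, 2032

Earliest priority filing: 8 August 2004.
Base term: 8 August 2004 + 24 years → 8 August 2028.
Regulatory Review Extension: 2132 days claimed exceeds the 1550-day cap, so +1550 days → 5 November 2032.
Interference Suspension Credit: +233 days → 26 June 2033.
Applicant Delay Offset: −277 days → 22 September 2032.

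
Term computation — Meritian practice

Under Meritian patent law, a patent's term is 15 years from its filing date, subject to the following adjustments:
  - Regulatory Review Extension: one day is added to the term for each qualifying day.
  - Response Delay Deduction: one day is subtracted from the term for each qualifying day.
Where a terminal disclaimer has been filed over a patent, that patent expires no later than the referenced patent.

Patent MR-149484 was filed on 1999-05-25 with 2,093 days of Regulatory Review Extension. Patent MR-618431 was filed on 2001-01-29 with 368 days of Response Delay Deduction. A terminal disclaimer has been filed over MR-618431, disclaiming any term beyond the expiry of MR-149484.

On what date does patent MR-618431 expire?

Natural term of MR-618431:
  Base: filing + 15 years → 29 January 2016.
  Response Delay Deduction: −368 days → 26 January 2015.
Expiry of referenced patent MR-149484:
  Base: filing + 15 years → 25 May 2014.
  Regulatory Review Extension: +2093 days → 16 February 2020.
Terminal disclaimer: MR-618431 expires on the earlier of 26 January 2015 and 16 February 2020.

January 26, 2015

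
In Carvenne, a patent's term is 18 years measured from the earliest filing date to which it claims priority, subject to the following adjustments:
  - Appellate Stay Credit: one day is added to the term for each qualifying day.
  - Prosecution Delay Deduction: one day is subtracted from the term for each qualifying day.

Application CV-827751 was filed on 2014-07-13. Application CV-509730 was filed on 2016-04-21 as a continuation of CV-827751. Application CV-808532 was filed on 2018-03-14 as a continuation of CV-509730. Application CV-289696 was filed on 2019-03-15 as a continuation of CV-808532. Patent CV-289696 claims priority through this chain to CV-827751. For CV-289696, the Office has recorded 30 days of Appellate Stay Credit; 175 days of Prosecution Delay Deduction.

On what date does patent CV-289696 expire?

Earliest priority filing: 13 July 2014.
Base term: 13 July 2014 + 18 years → 13 July 2032.
Appellate Stay Credit: +30 days → 12 August 2032.
Prosecution Delay Deduction: −175 days → 19 February 2032.

2032-02-19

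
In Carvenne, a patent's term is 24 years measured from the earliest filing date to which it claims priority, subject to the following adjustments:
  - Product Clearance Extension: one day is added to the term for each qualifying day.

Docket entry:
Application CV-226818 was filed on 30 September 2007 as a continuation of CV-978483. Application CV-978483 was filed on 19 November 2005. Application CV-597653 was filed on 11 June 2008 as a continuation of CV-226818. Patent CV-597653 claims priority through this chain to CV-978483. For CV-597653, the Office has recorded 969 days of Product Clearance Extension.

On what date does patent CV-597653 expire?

Earliest priority filing: 19 November 2005.
Base term: 19 November 2005 + 24 years → 19 November 2029.
Product Clearance Extension: +969 days → 15 July 2032.

2032-07-15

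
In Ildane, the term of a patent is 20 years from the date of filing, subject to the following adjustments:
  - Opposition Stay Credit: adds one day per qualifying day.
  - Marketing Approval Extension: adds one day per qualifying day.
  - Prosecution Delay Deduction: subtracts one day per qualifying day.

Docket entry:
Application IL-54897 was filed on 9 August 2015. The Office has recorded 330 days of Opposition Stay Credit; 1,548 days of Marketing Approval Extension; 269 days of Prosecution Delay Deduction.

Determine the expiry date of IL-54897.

January 4, 2040

Base term: filing date + 20 years → 9 August 2035.
Opposition Stay Credit: +330 days → 4 July 2036.
Marketing Approval Extension: +1548 days → 29 September 2040.
Prosecution Delay Deduction: −269 days → 4 January 2040.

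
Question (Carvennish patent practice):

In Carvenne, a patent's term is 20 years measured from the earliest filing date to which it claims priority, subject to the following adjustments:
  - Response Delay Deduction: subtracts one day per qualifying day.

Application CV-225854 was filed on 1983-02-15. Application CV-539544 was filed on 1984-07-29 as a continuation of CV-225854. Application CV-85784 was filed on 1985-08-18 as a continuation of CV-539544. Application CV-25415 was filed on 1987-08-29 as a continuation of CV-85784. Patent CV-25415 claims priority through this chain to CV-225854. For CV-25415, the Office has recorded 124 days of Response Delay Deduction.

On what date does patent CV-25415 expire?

2002-10-14

Earliest priority filing: 15 February 1983.
Base term: 15 February 1983 + 20 years → 15 February 2003.
Response Delay Deduction: −124 days → 14 October 2002.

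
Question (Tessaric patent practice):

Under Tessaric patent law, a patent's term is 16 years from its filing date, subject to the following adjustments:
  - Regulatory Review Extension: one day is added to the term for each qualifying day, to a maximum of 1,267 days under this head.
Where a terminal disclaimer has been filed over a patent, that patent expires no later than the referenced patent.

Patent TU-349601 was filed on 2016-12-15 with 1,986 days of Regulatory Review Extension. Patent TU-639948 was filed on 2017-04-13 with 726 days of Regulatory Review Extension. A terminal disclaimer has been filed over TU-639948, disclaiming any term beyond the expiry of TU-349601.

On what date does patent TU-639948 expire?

2035-04-09

Natural term of TU-639948:
  Base: filing + 16 years → 13 April 2033.
  Regulatory Review Extension: 726 days (within the 1267-day cap) → +726 days → 9 April 2035.
Expiry of referenced patent TU-349601:
  Base: filing + 16 years → 15 December 2032.
  Regulatory Review Extension: 1986 days claimed exceeds the 1267-day cap, so +1267 days → 4 June 2036.
Terminal disclaimer: TU-639948 expires on the earlier of 9 April 2035 and 4 June 2036.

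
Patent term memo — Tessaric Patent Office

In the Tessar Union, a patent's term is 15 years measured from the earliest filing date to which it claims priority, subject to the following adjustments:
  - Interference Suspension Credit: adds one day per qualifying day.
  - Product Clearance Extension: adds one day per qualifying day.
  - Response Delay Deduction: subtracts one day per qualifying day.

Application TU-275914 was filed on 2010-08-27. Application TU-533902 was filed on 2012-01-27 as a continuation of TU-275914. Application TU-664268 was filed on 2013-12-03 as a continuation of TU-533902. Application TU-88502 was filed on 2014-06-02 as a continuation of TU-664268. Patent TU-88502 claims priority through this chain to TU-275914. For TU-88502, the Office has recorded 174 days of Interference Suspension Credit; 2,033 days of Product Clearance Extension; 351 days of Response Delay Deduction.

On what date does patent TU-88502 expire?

Earliest priority filing: 27 August 2010.
Base term: 27 August 2010 + 15 years → 27 August 2025.
Interference Suspension Credit: +174 days → 17 February 2026.
Product Clearance Extension: +2033 days → 12 September 2031.
Response Delay Deduction: −351 days → 26 September 2030.

2030-09-26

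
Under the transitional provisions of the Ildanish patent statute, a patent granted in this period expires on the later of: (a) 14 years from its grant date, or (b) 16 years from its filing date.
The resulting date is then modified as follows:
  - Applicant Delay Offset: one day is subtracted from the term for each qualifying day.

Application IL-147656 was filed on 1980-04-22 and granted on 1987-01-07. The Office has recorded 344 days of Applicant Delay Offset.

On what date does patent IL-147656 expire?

January 29, 2000

(a) grant + 14 years → 7 January 2001.
(b) filing + 16 years → 22 April 1996.
Later of the two: 7 January 2001.
Applicant Delay Offset: −344 days → 29 January 2000.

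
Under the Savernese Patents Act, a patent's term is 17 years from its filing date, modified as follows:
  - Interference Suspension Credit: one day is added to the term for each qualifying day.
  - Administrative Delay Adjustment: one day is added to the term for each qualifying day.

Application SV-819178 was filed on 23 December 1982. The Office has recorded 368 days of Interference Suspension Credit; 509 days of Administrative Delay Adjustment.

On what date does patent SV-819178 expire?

Base term: filing date + 17 years → 23 December 1999.
Interference Suspension Credit: +368 days → 25 December 2000.
Administrative Delay Adjustment: +509 days → 18 May 2002.

2002-05-18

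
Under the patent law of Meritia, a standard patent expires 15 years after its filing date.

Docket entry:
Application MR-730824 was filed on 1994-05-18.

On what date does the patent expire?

Filing date + 15 years → 18 May 2009.

2009-05-18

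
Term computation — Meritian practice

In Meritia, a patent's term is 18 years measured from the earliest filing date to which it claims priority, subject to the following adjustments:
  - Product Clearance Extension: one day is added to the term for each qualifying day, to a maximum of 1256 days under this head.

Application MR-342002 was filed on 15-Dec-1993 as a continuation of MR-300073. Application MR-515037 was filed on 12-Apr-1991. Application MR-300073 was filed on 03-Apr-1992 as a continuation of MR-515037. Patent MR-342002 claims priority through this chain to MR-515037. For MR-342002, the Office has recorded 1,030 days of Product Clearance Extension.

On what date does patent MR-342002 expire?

Earliest priority filing: 12 April 1991.
Base term: 12 April 1991 + 18 years → 12 April 2009.
Product Clearance Extension: 1030 days (within the 1256-day cap) → +1030 days → 6 February 2012.

February 6, 2012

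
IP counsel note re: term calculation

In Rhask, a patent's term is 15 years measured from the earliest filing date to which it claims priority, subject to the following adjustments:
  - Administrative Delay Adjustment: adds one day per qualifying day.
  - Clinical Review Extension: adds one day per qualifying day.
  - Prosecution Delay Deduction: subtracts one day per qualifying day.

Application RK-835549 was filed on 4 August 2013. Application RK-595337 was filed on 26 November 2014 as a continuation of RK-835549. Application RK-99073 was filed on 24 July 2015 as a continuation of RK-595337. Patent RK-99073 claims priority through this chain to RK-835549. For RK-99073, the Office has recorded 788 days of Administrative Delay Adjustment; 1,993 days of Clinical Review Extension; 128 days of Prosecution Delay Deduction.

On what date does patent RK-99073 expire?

Earliest priority filing: 4 August 2013.
Base term: 4 August 2013 + 15 years → 4 August 2028.
Administrative Delay Adjustment: +788 days → 1 October 2030.
Clinical Review Extension: +1993 days → 16 March 2036.
Prosecution Delay Deduction: −128 days → 9 November 2035.

2035-11-09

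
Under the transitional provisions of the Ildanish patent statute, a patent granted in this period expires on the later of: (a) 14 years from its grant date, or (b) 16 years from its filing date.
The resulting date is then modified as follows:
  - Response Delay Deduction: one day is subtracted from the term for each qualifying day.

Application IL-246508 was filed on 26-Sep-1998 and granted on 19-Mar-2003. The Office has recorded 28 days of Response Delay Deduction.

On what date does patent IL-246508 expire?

(a) grant + 14 years → 19 March 2017.
(b) filing + 16 years → 26 September 2014.
Later of the two: 19 March 2017.
Response Delay Deduction: −28 days → 19 February 2017.

February 19, 2017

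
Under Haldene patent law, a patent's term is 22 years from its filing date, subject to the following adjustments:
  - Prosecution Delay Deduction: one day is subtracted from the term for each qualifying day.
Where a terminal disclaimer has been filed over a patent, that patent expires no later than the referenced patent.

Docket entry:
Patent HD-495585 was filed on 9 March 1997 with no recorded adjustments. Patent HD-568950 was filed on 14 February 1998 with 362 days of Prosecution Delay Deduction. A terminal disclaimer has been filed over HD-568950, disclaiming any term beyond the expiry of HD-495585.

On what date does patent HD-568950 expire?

February 17, 2019

Natural term of HD-568950:
  Base: filing + 22 years → 14 February 2020.
  Prosecution Delay Deduction: −362 days → 17 February 2019.
Expiry of referenced patent HD-495585:
  Base: filing + 22 years → 9 March 2019.
Terminal disclaimer: HD-568950 expires on the earlier of 17 February 2019 and 9 March 2019.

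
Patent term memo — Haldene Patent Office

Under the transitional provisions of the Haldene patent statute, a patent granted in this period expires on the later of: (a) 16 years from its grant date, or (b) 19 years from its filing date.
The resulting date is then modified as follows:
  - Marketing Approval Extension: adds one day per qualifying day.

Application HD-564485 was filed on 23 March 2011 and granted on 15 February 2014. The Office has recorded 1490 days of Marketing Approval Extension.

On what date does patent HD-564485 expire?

April 21, 2034

(a) grant + 16 years → 15 February 2030.
(b) filing + 19 years → 23 March 2030.
Later of the two: 23 March 2030.
Marketing Approval Extension: +1490 days → 21 April 2034.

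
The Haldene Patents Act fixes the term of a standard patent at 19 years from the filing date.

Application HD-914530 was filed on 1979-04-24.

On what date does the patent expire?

1998-04-24

Filing date + 19 years → 24 April 1998.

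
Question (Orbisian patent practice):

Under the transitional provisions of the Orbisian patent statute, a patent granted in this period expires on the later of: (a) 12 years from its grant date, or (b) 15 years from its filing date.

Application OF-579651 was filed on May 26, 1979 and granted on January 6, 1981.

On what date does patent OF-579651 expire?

1994-05-26

(a) grant + 12 years → 6 January 1993.
(b) filing + 15 years → 26 May 1994.
Later of the two: 26 May 1994.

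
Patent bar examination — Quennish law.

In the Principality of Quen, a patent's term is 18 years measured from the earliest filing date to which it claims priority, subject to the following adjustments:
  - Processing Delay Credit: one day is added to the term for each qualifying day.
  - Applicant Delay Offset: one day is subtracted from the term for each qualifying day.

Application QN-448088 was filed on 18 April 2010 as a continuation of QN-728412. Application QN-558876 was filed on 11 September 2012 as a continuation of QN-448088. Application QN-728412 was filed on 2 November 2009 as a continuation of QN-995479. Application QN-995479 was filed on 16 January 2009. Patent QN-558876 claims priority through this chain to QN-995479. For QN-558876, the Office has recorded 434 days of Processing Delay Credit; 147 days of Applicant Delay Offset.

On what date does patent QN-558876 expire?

2027-10-30

Earliest priority filing: 16 January 2009.
Base term: 16 January 2009 + 18 years → 16 January 2027.
Processing Delay Credit: +434 days → 25 March 2028.
Applicant Delay Offset: −147 days → 30 October 2027.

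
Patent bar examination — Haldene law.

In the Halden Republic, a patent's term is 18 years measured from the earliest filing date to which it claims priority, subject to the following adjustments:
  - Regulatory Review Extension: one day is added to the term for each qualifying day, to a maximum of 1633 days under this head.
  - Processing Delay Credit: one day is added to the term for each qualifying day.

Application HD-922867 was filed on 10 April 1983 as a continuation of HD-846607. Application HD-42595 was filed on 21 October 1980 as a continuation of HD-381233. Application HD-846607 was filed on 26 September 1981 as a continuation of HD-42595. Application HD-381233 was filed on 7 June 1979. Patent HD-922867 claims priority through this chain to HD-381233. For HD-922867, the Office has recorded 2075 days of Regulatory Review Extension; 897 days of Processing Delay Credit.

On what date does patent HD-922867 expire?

2004-05-11

Earliest priority filing: 7 June 1979.
Base term: 7 June 1979 + 18 years → 7 June 1997.
Regulatory Review Extension: 2075 days claimed exceeds the 1633-day cap, so +1633 days → 26 November 2001.
Processing Delay Credit: +897 days → 11 May 2004.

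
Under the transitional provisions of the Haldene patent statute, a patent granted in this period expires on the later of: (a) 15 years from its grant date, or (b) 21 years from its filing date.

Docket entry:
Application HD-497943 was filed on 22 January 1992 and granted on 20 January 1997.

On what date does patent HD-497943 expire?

(a) grant + 15 years → 20 January 2012.
(b) filing + 21 years → 22 January 2013.
Later of the two: 22 January 2013.

January 22, 2013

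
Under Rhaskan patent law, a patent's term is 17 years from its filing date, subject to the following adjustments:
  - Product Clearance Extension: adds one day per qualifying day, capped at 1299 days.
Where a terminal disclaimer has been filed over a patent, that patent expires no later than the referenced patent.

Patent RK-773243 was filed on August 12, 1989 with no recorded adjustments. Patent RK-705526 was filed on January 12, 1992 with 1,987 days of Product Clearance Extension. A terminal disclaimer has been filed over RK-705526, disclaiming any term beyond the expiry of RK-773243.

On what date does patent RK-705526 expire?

August 12, 2006

Natural term of RK-705526:
  Base: filing + 17 years → 12 January 2009.
  Product Clearance Extension: 1987 days claimed exceeds the 1299-day cap, so +1299 days → 3 August 2012.
Expiry of referenced patent RK-773243:
  Base: filing + 17 years → 12 August 2006.
Terminal disclaimer: RK-705526 expires on the earlier of 3 August 2012 and 12 August 2006.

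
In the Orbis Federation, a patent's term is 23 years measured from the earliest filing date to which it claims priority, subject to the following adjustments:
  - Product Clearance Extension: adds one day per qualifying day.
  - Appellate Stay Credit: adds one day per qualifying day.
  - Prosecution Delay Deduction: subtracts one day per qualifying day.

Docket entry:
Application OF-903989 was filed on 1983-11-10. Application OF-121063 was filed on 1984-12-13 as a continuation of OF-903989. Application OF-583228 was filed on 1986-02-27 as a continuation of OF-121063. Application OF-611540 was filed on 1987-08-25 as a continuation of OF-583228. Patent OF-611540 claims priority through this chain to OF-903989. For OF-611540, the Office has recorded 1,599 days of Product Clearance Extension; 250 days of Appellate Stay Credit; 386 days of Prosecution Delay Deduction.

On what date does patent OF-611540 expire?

November 12, 2010

Earliest priority filing: 10 November 1983.
Base term: 10 November 1983 + 23 years → 10 November 2006.
Product Clearance Extension: +1599 days → 28 March 2011.
Appellate Stay Credit: +250 days → 3 December 2011.
Prosecution Delay Deduction: −386 days → 12 November 2010.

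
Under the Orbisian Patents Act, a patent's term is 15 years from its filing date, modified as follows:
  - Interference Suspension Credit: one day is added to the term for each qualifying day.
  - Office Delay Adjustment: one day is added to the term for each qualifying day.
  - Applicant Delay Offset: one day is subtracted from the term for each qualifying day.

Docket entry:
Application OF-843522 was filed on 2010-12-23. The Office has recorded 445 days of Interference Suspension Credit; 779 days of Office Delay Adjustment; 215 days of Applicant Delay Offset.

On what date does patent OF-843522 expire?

September 27, 2028

Base term: filing date + 15 years → 23 December 2025.
Interference Suspension Credit: +445 days → 13 March 2027.
Office Delay Adjustment: +779 days → 30 April 2029.
Applicant Delay Offset: −215 days → 27 September 2028.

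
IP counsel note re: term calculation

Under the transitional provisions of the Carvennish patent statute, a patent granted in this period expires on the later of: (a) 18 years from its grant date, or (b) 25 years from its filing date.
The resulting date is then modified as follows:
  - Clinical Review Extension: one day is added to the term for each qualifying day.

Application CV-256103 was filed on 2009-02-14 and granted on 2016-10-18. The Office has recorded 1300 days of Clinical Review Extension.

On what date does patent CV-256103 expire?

(a) grant + 18 years → 18 October 2034.
(b) filing + 25 years → 14 February 2034.
Later of the two: 18 October 2034.
Clinical Review Extension: +1300 days → 10 May 2038.

May 10, 2038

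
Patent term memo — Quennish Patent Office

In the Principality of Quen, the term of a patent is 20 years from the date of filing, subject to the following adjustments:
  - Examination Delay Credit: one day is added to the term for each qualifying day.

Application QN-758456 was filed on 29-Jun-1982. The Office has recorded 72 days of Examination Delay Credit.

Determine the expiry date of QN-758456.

Base term: filing date + 20 years → 29 June 2002.
Examination Delay Credit: +72 days → 9 September 2002.

September 9, 2002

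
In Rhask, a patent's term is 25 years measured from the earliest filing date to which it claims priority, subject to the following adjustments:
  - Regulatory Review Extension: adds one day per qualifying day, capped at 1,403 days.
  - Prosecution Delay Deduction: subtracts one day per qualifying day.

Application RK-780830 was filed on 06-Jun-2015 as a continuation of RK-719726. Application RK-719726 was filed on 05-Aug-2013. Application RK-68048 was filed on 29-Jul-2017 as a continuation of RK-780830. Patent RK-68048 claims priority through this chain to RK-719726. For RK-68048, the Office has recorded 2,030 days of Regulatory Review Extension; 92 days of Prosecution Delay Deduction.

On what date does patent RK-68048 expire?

March 8, 2042

Earliest priority filing: 5 August 2013.
Base term: 5 August 2013 + 25 years → 5 August 2038.
Regulatory Review Extension: 2030 days claimed exceeds the 1403-day cap, so +1403 days → 8 June 2042.
Prosecution Delay Deduction: −92 days → 8 March 2042.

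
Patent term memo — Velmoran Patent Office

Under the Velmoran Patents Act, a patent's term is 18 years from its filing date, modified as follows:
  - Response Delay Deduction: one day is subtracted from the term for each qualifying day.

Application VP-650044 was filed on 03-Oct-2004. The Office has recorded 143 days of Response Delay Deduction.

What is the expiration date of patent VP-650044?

May 13, 2022

Base term: filing date + 18 years → 3 October 2022.
Response Delay Deduction: −143 days → 13 May 2022.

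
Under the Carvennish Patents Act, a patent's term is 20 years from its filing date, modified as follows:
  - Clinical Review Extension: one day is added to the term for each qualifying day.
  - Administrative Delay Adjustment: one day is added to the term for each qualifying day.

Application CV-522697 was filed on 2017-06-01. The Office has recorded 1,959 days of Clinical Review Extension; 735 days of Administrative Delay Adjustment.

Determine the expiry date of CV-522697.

Base term: filing date + 20 years → 1 June 2037.
Clinical Review Extension: +1959 days → 12 October 2042.
Administrative Delay Adjustment: +735 days → 16 October 2044.

October 16, 2044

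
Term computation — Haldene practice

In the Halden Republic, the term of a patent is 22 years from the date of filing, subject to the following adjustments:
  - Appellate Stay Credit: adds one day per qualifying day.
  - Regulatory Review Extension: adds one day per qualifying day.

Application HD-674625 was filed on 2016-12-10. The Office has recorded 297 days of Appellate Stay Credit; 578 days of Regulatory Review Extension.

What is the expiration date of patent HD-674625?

May 3, 2041

Base term: filing date + 22 years → 10 December 2038.
Appellate Stay Credit: +297 days → 3 October 2039.
Regulatory Review Extension: +578 days → 3 May 2041.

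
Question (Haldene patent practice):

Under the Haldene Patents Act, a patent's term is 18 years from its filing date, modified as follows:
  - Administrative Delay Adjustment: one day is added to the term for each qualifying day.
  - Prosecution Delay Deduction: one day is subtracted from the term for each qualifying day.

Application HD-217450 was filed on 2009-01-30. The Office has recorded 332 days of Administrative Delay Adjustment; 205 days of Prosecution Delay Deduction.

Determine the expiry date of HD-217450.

June 6, 2027

Base term: filing date + 18 years → 30 January 2027.
Administrative Delay Adjustment: +332 days → 28 December 2027.
Prosecution Delay Deduction: −205 days → 6 June 2027.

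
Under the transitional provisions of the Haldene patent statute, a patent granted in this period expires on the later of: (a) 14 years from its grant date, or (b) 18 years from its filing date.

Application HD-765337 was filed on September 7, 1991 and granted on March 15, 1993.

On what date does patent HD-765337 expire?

(a) grant + 14 years → 15 March 2007.
(b) filing + 18 years → 7 September 2009.
Later of the two: 7 September 2009.

September 7, 2009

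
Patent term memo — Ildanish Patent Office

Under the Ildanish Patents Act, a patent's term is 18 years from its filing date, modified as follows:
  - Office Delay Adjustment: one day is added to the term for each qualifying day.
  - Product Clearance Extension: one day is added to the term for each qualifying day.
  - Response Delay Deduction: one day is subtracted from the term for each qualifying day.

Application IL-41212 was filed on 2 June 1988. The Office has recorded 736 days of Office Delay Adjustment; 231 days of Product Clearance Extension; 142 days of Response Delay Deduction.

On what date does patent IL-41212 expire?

Base term: filing date + 18 years → 2 June 2006.
Office Delay Adjustment: +736 days → 7 June 2008.
Product Clearance Extension: +231 days → 24 January 2009.
Response Delay Deduction: −142 days → 4 September 2008.

September 4, 2008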